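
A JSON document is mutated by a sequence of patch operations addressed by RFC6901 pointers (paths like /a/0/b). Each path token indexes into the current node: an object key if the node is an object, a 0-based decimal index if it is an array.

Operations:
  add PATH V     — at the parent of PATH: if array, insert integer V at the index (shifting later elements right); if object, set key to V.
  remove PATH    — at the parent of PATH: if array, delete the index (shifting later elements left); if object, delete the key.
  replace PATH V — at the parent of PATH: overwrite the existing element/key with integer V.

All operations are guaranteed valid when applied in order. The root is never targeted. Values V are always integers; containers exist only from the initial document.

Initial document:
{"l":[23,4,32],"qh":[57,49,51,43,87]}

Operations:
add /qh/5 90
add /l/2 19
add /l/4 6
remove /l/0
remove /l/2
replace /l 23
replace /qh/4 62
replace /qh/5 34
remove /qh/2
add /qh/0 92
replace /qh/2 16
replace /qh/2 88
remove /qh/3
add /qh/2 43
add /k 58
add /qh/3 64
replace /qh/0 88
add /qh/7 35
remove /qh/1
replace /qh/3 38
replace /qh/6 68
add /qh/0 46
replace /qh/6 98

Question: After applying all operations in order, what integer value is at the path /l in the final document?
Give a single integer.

Answer: 23

Derivation:
After op 1 (add /qh/5 90): {"l":[23,4,32],"qh":[57,49,51,43,87,90]}
After op 2 (add /l/2 19): {"l":[23,4,19,32],"qh":[57,49,51,43,87,90]}
After op 3 (add /l/4 6): {"l":[23,4,19,32,6],"qh":[57,49,51,43,87,90]}
After op 4 (remove /l/0): {"l":[4,19,32,6],"qh":[57,49,51,43,87,90]}
After op 5 (remove /l/2): {"l":[4,19,6],"qh":[57,49,51,43,87,90]}
After op 6 (replace /l 23): {"l":23,"qh":[57,49,51,43,87,90]}
After op 7 (replace /qh/4 62): {"l":23,"qh":[57,49,51,43,62,90]}
After op 8 (replace /qh/5 34): {"l":23,"qh":[57,49,51,43,62,34]}
After op 9 (remove /qh/2): {"l":23,"qh":[57,49,43,62,34]}
After op 10 (add /qh/0 92): {"l":23,"qh":[92,57,49,43,62,34]}
After op 11 (replace /qh/2 16): {"l":23,"qh":[92,57,16,43,62,34]}
After op 12 (replace /qh/2 88): {"l":23,"qh":[92,57,88,43,62,34]}
After op 13 (remove /qh/3): {"l":23,"qh":[92,57,88,62,34]}
After op 14 (add /qh/2 43): {"l":23,"qh":[92,57,43,88,62,34]}
After op 15 (add /k 58): {"k":58,"l":23,"qh":[92,57,43,88,62,34]}
After op 16 (add /qh/3 64): {"k":58,"l":23,"qh":[92,57,43,64,88,62,34]}
After op 17 (replace /qh/0 88): {"k":58,"l":23,"qh":[88,57,43,64,88,62,34]}
After op 18 (add /qh/7 35): {"k":58,"l":23,"qh":[88,57,43,64,88,62,34,35]}
After op 19 (remove /qh/1): {"k":58,"l":23,"qh":[88,43,64,88,62,34,35]}
After op 20 (replace /qh/3 38): {"k":58,"l":23,"qh":[88,43,64,38,62,34,35]}
After op 21 (replace /qh/6 68): {"k":58,"l":23,"qh":[88,43,64,38,62,34,68]}
After op 22 (add /qh/0 46): {"k":58,"l":23,"qh":[46,88,43,64,38,62,34,68]}
After op 23 (replace /qh/6 98): {"k":58,"l":23,"qh":[46,88,43,64,38,62,98,68]}
Value at /l: 23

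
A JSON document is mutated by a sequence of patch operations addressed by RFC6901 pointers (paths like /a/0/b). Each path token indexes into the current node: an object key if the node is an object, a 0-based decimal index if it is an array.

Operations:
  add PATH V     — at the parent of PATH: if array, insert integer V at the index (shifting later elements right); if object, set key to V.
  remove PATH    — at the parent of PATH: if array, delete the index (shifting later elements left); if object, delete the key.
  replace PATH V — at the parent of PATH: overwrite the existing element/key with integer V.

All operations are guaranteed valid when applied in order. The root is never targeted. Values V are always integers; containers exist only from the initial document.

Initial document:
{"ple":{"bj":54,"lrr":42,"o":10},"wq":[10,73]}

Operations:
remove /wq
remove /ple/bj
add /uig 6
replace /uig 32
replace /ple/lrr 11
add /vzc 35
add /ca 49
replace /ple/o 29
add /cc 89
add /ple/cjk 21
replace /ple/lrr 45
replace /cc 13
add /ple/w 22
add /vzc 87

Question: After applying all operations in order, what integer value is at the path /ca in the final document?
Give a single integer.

After op 1 (remove /wq): {"ple":{"bj":54,"lrr":42,"o":10}}
After op 2 (remove /ple/bj): {"ple":{"lrr":42,"o":10}}
After op 3 (add /uig 6): {"ple":{"lrr":42,"o":10},"uig":6}
After op 4 (replace /uig 32): {"ple":{"lrr":42,"o":10},"uig":32}
After op 5 (replace /ple/lrr 11): {"ple":{"lrr":11,"o":10},"uig":32}
After op 6 (add /vzc 35): {"ple":{"lrr":11,"o":10},"uig":32,"vzc":35}
After op 7 (add /ca 49): {"ca":49,"ple":{"lrr":11,"o":10},"uig":32,"vzc":35}
After op 8 (replace /ple/o 29): {"ca":49,"ple":{"lrr":11,"o":29},"uig":32,"vzc":35}
After op 9 (add /cc 89): {"ca":49,"cc":89,"ple":{"lrr":11,"o":29},"uig":32,"vzc":35}
After op 10 (add /ple/cjk 21): {"ca":49,"cc":89,"ple":{"cjk":21,"lrr":11,"o":29},"uig":32,"vzc":35}
After op 11 (replace /ple/lrr 45): {"ca":49,"cc":89,"ple":{"cjk":21,"lrr":45,"o":29},"uig":32,"vzc":35}
After op 12 (replace /cc 13): {"ca":49,"cc":13,"ple":{"cjk":21,"lrr":45,"o":29},"uig":32,"vzc":35}
After op 13 (add /ple/w 22): {"ca":49,"cc":13,"ple":{"cjk":21,"lrr":45,"o":29,"w":22},"uig":32,"vzc":35}
After op 14 (add /vzc 87): {"ca":49,"cc":13,"ple":{"cjk":21,"lrr":45,"o":29,"w":22},"uig":32,"vzc":87}
Value at /ca: 49

Answer: 49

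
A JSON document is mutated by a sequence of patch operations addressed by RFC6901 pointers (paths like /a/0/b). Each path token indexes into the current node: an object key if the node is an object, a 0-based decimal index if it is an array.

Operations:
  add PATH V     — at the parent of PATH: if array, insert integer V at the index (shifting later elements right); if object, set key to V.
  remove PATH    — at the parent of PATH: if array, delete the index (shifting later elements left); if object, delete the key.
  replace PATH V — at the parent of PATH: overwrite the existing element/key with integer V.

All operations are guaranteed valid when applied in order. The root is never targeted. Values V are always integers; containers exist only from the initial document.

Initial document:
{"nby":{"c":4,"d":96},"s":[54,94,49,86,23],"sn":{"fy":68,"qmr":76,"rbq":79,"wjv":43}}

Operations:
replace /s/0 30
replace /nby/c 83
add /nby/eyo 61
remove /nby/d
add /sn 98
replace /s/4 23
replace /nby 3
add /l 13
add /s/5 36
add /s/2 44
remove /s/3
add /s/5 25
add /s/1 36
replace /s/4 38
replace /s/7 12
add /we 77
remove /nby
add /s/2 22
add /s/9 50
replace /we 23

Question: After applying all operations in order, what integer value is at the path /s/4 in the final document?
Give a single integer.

After op 1 (replace /s/0 30): {"nby":{"c":4,"d":96},"s":[30,94,49,86,23],"sn":{"fy":68,"qmr":76,"rbq":79,"wjv":43}}
After op 2 (replace /nby/c 83): {"nby":{"c":83,"d":96},"s":[30,94,49,86,23],"sn":{"fy":68,"qmr":76,"rbq":79,"wjv":43}}
After op 3 (add /nby/eyo 61): {"nby":{"c":83,"d":96,"eyo":61},"s":[30,94,49,86,23],"sn":{"fy":68,"qmr":76,"rbq":79,"wjv":43}}
After op 4 (remove /nby/d): {"nby":{"c":83,"eyo":61},"s":[30,94,49,86,23],"sn":{"fy":68,"qmr":76,"rbq":79,"wjv":43}}
After op 5 (add /sn 98): {"nby":{"c":83,"eyo":61},"s":[30,94,49,86,23],"sn":98}
After op 6 (replace /s/4 23): {"nby":{"c":83,"eyo":61},"s":[30,94,49,86,23],"sn":98}
After op 7 (replace /nby 3): {"nby":3,"s":[30,94,49,86,23],"sn":98}
After op 8 (add /l 13): {"l":13,"nby":3,"s":[30,94,49,86,23],"sn":98}
After op 9 (add /s/5 36): {"l":13,"nby":3,"s":[30,94,49,86,23,36],"sn":98}
After op 10 (add /s/2 44): {"l":13,"nby":3,"s":[30,94,44,49,86,23,36],"sn":98}
After op 11 (remove /s/3): {"l":13,"nby":3,"s":[30,94,44,86,23,36],"sn":98}
After op 12 (add /s/5 25): {"l":13,"nby":3,"s":[30,94,44,86,23,25,36],"sn":98}
After op 13 (add /s/1 36): {"l":13,"nby":3,"s":[30,36,94,44,86,23,25,36],"sn":98}
After op 14 (replace /s/4 38): {"l":13,"nby":3,"s":[30,36,94,44,38,23,25,36],"sn":98}
After op 15 (replace /s/7 12): {"l":13,"nby":3,"s":[30,36,94,44,38,23,25,12],"sn":98}
After op 16 (add /we 77): {"l":13,"nby":3,"s":[30,36,94,44,38,23,25,12],"sn":98,"we":77}
After op 17 (remove /nby): {"l":13,"s":[30,36,94,44,38,23,25,12],"sn":98,"we":77}
After op 18 (add /s/2 22): {"l":13,"s":[30,36,22,94,44,38,23,25,12],"sn":98,"we":77}
After op 19 (add /s/9 50): {"l":13,"s":[30,36,22,94,44,38,23,25,12,50],"sn":98,"we":77}
After op 20 (replace /we 23): {"l":13,"s":[30,36,22,94,44,38,23,25,12,50],"sn":98,"we":23}
Value at /s/4: 44

Answer: 44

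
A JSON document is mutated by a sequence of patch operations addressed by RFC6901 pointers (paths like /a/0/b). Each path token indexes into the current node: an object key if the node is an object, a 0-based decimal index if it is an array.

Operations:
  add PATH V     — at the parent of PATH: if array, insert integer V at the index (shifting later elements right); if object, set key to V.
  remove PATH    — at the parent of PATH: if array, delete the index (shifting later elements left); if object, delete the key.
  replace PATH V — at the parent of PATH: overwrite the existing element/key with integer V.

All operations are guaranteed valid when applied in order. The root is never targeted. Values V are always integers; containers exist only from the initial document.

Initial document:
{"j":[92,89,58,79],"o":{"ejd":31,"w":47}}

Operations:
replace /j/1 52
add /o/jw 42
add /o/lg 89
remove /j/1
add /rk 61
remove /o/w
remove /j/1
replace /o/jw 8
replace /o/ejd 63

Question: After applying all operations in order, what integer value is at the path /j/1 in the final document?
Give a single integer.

Answer: 79

Derivation:
After op 1 (replace /j/1 52): {"j":[92,52,58,79],"o":{"ejd":31,"w":47}}
After op 2 (add /o/jw 42): {"j":[92,52,58,79],"o":{"ejd":31,"jw":42,"w":47}}
After op 3 (add /o/lg 89): {"j":[92,52,58,79],"o":{"ejd":31,"jw":42,"lg":89,"w":47}}
After op 4 (remove /j/1): {"j":[92,58,79],"o":{"ejd":31,"jw":42,"lg":89,"w":47}}
After op 5 (add /rk 61): {"j":[92,58,79],"o":{"ejd":31,"jw":42,"lg":89,"w":47},"rk":61}
After op 6 (remove /o/w): {"j":[92,58,79],"o":{"ejd":31,"jw":42,"lg":89},"rk":61}
After op 7 (remove /j/1): {"j":[92,79],"o":{"ejd":31,"jw":42,"lg":89},"rk":61}
After op 8 (replace /o/jw 8): {"j":[92,79],"o":{"ejd":31,"jw":8,"lg":89},"rk":61}
After op 9 (replace /o/ejd 63): {"j":[92,79],"o":{"ejd":63,"jw":8,"lg":89},"rk":61}
Value at /j/1: 79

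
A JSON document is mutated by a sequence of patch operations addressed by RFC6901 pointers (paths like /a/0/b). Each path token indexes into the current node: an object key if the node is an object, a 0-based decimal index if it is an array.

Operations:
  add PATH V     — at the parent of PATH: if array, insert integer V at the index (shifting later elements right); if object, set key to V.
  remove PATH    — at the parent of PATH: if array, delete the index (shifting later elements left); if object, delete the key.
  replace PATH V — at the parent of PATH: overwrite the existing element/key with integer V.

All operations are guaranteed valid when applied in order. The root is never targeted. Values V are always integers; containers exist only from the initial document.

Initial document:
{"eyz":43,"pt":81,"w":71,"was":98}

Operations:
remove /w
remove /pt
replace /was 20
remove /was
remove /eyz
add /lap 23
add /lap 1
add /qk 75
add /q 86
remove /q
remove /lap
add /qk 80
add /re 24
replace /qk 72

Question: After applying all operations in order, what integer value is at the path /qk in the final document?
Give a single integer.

Answer: 72

Derivation:
After op 1 (remove /w): {"eyz":43,"pt":81,"was":98}
After op 2 (remove /pt): {"eyz":43,"was":98}
After op 3 (replace /was 20): {"eyz":43,"was":20}
After op 4 (remove /was): {"eyz":43}
After op 5 (remove /eyz): {}
After op 6 (add /lap 23): {"lap":23}
After op 7 (add /lap 1): {"lap":1}
After op 8 (add /qk 75): {"lap":1,"qk":75}
After op 9 (add /q 86): {"lap":1,"q":86,"qk":75}
After op 10 (remove /q): {"lap":1,"qk":75}
After op 11 (remove /lap): {"qk":75}
After op 12 (add /qk 80): {"qk":80}
After op 13 (add /re 24): {"qk":80,"re":24}
After op 14 (replace /qk 72): {"qk":72,"re":24}
Value at /qk: 72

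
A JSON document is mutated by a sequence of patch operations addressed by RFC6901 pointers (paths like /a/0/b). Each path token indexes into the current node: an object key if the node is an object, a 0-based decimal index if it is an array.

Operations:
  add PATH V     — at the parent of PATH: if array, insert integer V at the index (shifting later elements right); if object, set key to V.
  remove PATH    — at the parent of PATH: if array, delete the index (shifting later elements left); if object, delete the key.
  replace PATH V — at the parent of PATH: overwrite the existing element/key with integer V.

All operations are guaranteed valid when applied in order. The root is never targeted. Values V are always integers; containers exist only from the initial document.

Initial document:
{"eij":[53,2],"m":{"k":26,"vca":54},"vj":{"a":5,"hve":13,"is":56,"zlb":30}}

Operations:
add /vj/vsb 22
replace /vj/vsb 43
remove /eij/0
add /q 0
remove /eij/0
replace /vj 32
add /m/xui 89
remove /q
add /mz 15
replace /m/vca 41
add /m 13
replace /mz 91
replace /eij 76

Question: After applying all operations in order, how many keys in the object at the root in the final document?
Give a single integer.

After op 1 (add /vj/vsb 22): {"eij":[53,2],"m":{"k":26,"vca":54},"vj":{"a":5,"hve":13,"is":56,"vsb":22,"zlb":30}}
After op 2 (replace /vj/vsb 43): {"eij":[53,2],"m":{"k":26,"vca":54},"vj":{"a":5,"hve":13,"is":56,"vsb":43,"zlb":30}}
After op 3 (remove /eij/0): {"eij":[2],"m":{"k":26,"vca":54},"vj":{"a":5,"hve":13,"is":56,"vsb":43,"zlb":30}}
After op 4 (add /q 0): {"eij":[2],"m":{"k":26,"vca":54},"q":0,"vj":{"a":5,"hve":13,"is":56,"vsb":43,"zlb":30}}
After op 5 (remove /eij/0): {"eij":[],"m":{"k":26,"vca":54},"q":0,"vj":{"a":5,"hve":13,"is":56,"vsb":43,"zlb":30}}
After op 6 (replace /vj 32): {"eij":[],"m":{"k":26,"vca":54},"q":0,"vj":32}
After op 7 (add /m/xui 89): {"eij":[],"m":{"k":26,"vca":54,"xui":89},"q":0,"vj":32}
After op 8 (remove /q): {"eij":[],"m":{"k":26,"vca":54,"xui":89},"vj":32}
After op 9 (add /mz 15): {"eij":[],"m":{"k":26,"vca":54,"xui":89},"mz":15,"vj":32}
After op 10 (replace /m/vca 41): {"eij":[],"m":{"k":26,"vca":41,"xui":89},"mz":15,"vj":32}
After op 11 (add /m 13): {"eij":[],"m":13,"mz":15,"vj":32}
After op 12 (replace /mz 91): {"eij":[],"m":13,"mz":91,"vj":32}
After op 13 (replace /eij 76): {"eij":76,"m":13,"mz":91,"vj":32}
Size at the root: 4

Answer: 4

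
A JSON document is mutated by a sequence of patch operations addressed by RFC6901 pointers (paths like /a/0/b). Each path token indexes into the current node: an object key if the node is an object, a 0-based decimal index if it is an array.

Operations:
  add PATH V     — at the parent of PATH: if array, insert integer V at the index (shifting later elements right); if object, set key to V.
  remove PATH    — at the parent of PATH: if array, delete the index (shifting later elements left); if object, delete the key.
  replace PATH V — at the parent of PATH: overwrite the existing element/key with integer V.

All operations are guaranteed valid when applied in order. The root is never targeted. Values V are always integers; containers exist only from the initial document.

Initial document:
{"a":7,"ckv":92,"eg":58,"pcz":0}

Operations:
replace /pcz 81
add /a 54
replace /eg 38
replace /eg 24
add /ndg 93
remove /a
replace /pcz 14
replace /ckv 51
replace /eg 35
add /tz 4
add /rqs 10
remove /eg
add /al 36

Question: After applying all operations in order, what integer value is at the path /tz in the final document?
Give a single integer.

Answer: 4

Derivation:
After op 1 (replace /pcz 81): {"a":7,"ckv":92,"eg":58,"pcz":81}
After op 2 (add /a 54): {"a":54,"ckv":92,"eg":58,"pcz":81}
After op 3 (replace /eg 38): {"a":54,"ckv":92,"eg":38,"pcz":81}
After op 4 (replace /eg 24): {"a":54,"ckv":92,"eg":24,"pcz":81}
After op 5 (add /ndg 93): {"a":54,"ckv":92,"eg":24,"ndg":93,"pcz":81}
After op 6 (remove /a): {"ckv":92,"eg":24,"ndg":93,"pcz":81}
After op 7 (replace /pcz 14): {"ckv":92,"eg":24,"ndg":93,"pcz":14}
After op 8 (replace /ckv 51): {"ckv":51,"eg":24,"ndg":93,"pcz":14}
After op 9 (replace /eg 35): {"ckv":51,"eg":35,"ndg":93,"pcz":14}
After op 10 (add /tz 4): {"ckv":51,"eg":35,"ndg":93,"pcz":14,"tz":4}
After op 11 (add /rqs 10): {"ckv":51,"eg":35,"ndg":93,"pcz":14,"rqs":10,"tz":4}
After op 12 (remove /eg): {"ckv":51,"ndg":93,"pcz":14,"rqs":10,"tz":4}
After op 13 (add /al 36): {"al":36,"ckv":51,"ndg":93,"pcz":14,"rqs":10,"tz":4}
Value at /tz: 4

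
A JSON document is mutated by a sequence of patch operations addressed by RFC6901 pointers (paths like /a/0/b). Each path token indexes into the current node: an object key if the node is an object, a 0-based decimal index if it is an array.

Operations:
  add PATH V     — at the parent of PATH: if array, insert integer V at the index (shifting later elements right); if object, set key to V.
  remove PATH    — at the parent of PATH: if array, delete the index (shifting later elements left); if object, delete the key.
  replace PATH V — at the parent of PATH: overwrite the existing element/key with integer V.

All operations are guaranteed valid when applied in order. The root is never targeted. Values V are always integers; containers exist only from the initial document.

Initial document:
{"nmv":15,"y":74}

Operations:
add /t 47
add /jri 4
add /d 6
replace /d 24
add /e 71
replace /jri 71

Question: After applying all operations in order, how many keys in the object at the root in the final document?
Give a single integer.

After op 1 (add /t 47): {"nmv":15,"t":47,"y":74}
After op 2 (add /jri 4): {"jri":4,"nmv":15,"t":47,"y":74}
After op 3 (add /d 6): {"d":6,"jri":4,"nmv":15,"t":47,"y":74}
After op 4 (replace /d 24): {"d":24,"jri":4,"nmv":15,"t":47,"y":74}
After op 5 (add /e 71): {"d":24,"e":71,"jri":4,"nmv":15,"t":47,"y":74}
After op 6 (replace /jri 71): {"d":24,"e":71,"jri":71,"nmv":15,"t":47,"y":74}
Size at the root: 6

Answer: 6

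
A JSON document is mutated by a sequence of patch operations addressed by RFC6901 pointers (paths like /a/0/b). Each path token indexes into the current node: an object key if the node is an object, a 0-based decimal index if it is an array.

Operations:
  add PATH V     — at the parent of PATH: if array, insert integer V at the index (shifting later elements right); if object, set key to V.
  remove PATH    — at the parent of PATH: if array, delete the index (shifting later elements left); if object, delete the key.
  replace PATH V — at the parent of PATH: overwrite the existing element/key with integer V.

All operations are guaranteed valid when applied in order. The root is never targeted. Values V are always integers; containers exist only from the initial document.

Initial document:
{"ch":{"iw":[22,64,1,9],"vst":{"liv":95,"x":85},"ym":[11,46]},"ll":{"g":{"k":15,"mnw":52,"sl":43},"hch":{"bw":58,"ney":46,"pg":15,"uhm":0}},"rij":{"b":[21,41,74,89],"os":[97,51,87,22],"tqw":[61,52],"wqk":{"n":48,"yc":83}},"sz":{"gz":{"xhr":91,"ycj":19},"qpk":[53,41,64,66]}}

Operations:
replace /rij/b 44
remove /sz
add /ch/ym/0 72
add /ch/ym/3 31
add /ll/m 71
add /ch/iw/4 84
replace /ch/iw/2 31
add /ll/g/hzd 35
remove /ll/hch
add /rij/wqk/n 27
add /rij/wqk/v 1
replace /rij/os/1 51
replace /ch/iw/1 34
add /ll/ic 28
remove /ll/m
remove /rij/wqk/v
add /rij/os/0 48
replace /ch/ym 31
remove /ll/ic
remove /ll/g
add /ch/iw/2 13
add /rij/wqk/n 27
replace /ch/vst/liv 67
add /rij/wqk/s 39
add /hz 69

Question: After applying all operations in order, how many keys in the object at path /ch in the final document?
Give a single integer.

Answer: 3

Derivation:
After op 1 (replace /rij/b 44): {"ch":{"iw":[22,64,1,9],"vst":{"liv":95,"x":85},"ym":[11,46]},"ll":{"g":{"k":15,"mnw":52,"sl":43},"hch":{"bw":58,"ney":46,"pg":15,"uhm":0}},"rij":{"b":44,"os":[97,51,87,22],"tqw":[61,52],"wqk":{"n":48,"yc":83}},"sz":{"gz":{"xhr":91,"ycj":19},"qpk":[53,41,64,66]}}
After op 2 (remove /sz): {"ch":{"iw":[22,64,1,9],"vst":{"liv":95,"x":85},"ym":[11,46]},"ll":{"g":{"k":15,"mnw":52,"sl":43},"hch":{"bw":58,"ney":46,"pg":15,"uhm":0}},"rij":{"b":44,"os":[97,51,87,22],"tqw":[61,52],"wqk":{"n":48,"yc":83}}}
After op 3 (add /ch/ym/0 72): {"ch":{"iw":[22,64,1,9],"vst":{"liv":95,"x":85},"ym":[72,11,46]},"ll":{"g":{"k":15,"mnw":52,"sl":43},"hch":{"bw":58,"ney":46,"pg":15,"uhm":0}},"rij":{"b":44,"os":[97,51,87,22],"tqw":[61,52],"wqk":{"n":48,"yc":83}}}
After op 4 (add /ch/ym/3 31): {"ch":{"iw":[22,64,1,9],"vst":{"liv":95,"x":85},"ym":[72,11,46,31]},"ll":{"g":{"k":15,"mnw":52,"sl":43},"hch":{"bw":58,"ney":46,"pg":15,"uhm":0}},"rij":{"b":44,"os":[97,51,87,22],"tqw":[61,52],"wqk":{"n":48,"yc":83}}}
After op 5 (add /ll/m 71): {"ch":{"iw":[22,64,1,9],"vst":{"liv":95,"x":85},"ym":[72,11,46,31]},"ll":{"g":{"k":15,"mnw":52,"sl":43},"hch":{"bw":58,"ney":46,"pg":15,"uhm":0},"m":71},"rij":{"b":44,"os":[97,51,87,22],"tqw":[61,52],"wqk":{"n":48,"yc":83}}}
After op 6 (add /ch/iw/4 84): {"ch":{"iw":[22,64,1,9,84],"vst":{"liv":95,"x":85},"ym":[72,11,46,31]},"ll":{"g":{"k":15,"mnw":52,"sl":43},"hch":{"bw":58,"ney":46,"pg":15,"uhm":0},"m":71},"rij":{"b":44,"os":[97,51,87,22],"tqw":[61,52],"wqk":{"n":48,"yc":83}}}
After op 7 (replace /ch/iw/2 31): {"ch":{"iw":[22,64,31,9,84],"vst":{"liv":95,"x":85},"ym":[72,11,46,31]},"ll":{"g":{"k":15,"mnw":52,"sl":43},"hch":{"bw":58,"ney":46,"pg":15,"uhm":0},"m":71},"rij":{"b":44,"os":[97,51,87,22],"tqw":[61,52],"wqk":{"n":48,"yc":83}}}
After op 8 (add /ll/g/hzd 35): {"ch":{"iw":[22,64,31,9,84],"vst":{"liv":95,"x":85},"ym":[72,11,46,31]},"ll":{"g":{"hzd":35,"k":15,"mnw":52,"sl":43},"hch":{"bw":58,"ney":46,"pg":15,"uhm":0},"m":71},"rij":{"b":44,"os":[97,51,87,22],"tqw":[61,52],"wqk":{"n":48,"yc":83}}}
After op 9 (remove /ll/hch): {"ch":{"iw":[22,64,31,9,84],"vst":{"liv":95,"x":85},"ym":[72,11,46,31]},"ll":{"g":{"hzd":35,"k":15,"mnw":52,"sl":43},"m":71},"rij":{"b":44,"os":[97,51,87,22],"tqw":[61,52],"wqk":{"n":48,"yc":83}}}
After op 10 (add /rij/wqk/n 27): {"ch":{"iw":[22,64,31,9,84],"vst":{"liv":95,"x":85},"ym":[72,11,46,31]},"ll":{"g":{"hzd":35,"k":15,"mnw":52,"sl":43},"m":71},"rij":{"b":44,"os":[97,51,87,22],"tqw":[61,52],"wqk":{"n":27,"yc":83}}}
After op 11 (add /rij/wqk/v 1): {"ch":{"iw":[22,64,31,9,84],"vst":{"liv":95,"x":85},"ym":[72,11,46,31]},"ll":{"g":{"hzd":35,"k":15,"mnw":52,"sl":43},"m":71},"rij":{"b":44,"os":[97,51,87,22],"tqw":[61,52],"wqk":{"n":27,"v":1,"yc":83}}}
After op 12 (replace /rij/os/1 51): {"ch":{"iw":[22,64,31,9,84],"vst":{"liv":95,"x":85},"ym":[72,11,46,31]},"ll":{"g":{"hzd":35,"k":15,"mnw":52,"sl":43},"m":71},"rij":{"b":44,"os":[97,51,87,22],"tqw":[61,52],"wqk":{"n":27,"v":1,"yc":83}}}
After op 13 (replace /ch/iw/1 34): {"ch":{"iw":[22,34,31,9,84],"vst":{"liv":95,"x":85},"ym":[72,11,46,31]},"ll":{"g":{"hzd":35,"k":15,"mnw":52,"sl":43},"m":71},"rij":{"b":44,"os":[97,51,87,22],"tqw":[61,52],"wqk":{"n":27,"v":1,"yc":83}}}
After op 14 (add /ll/ic 28): {"ch":{"iw":[22,34,31,9,84],"vst":{"liv":95,"x":85},"ym":[72,11,46,31]},"ll":{"g":{"hzd":35,"k":15,"mnw":52,"sl":43},"ic":28,"m":71},"rij":{"b":44,"os":[97,51,87,22],"tqw":[61,52],"wqk":{"n":27,"v":1,"yc":83}}}
After op 15 (remove /ll/m): {"ch":{"iw":[22,34,31,9,84],"vst":{"liv":95,"x":85},"ym":[72,11,46,31]},"ll":{"g":{"hzd":35,"k":15,"mnw":52,"sl":43},"ic":28},"rij":{"b":44,"os":[97,51,87,22],"tqw":[61,52],"wqk":{"n":27,"v":1,"yc":83}}}
After op 16 (remove /rij/wqk/v): {"ch":{"iw":[22,34,31,9,84],"vst":{"liv":95,"x":85},"ym":[72,11,46,31]},"ll":{"g":{"hzd":35,"k":15,"mnw":52,"sl":43},"ic":28},"rij":{"b":44,"os":[97,51,87,22],"tqw":[61,52],"wqk":{"n":27,"yc":83}}}
After op 17 (add /rij/os/0 48): {"ch":{"iw":[22,34,31,9,84],"vst":{"liv":95,"x":85},"ym":[72,11,46,31]},"ll":{"g":{"hzd":35,"k":15,"mnw":52,"sl":43},"ic":28},"rij":{"b":44,"os":[48,97,51,87,22],"tqw":[61,52],"wqk":{"n":27,"yc":83}}}
After op 18 (replace /ch/ym 31): {"ch":{"iw":[22,34,31,9,84],"vst":{"liv":95,"x":85},"ym":31},"ll":{"g":{"hzd":35,"k":15,"mnw":52,"sl":43},"ic":28},"rij":{"b":44,"os":[48,97,51,87,22],"tqw":[61,52],"wqk":{"n":27,"yc":83}}}
After op 19 (remove /ll/ic): {"ch":{"iw":[22,34,31,9,84],"vst":{"liv":95,"x":85},"ym":31},"ll":{"g":{"hzd":35,"k":15,"mnw":52,"sl":43}},"rij":{"b":44,"os":[48,97,51,87,22],"tqw":[61,52],"wqk":{"n":27,"yc":83}}}
After op 20 (remove /ll/g): {"ch":{"iw":[22,34,31,9,84],"vst":{"liv":95,"x":85},"ym":31},"ll":{},"rij":{"b":44,"os":[48,97,51,87,22],"tqw":[61,52],"wqk":{"n":27,"yc":83}}}
After op 21 (add /ch/iw/2 13): {"ch":{"iw":[22,34,13,31,9,84],"vst":{"liv":95,"x":85},"ym":31},"ll":{},"rij":{"b":44,"os":[48,97,51,87,22],"tqw":[61,52],"wqk":{"n":27,"yc":83}}}
After op 22 (add /rij/wqk/n 27): {"ch":{"iw":[22,34,13,31,9,84],"vst":{"liv":95,"x":85},"ym":31},"ll":{},"rij":{"b":44,"os":[48,97,51,87,22],"tqw":[61,52],"wqk":{"n":27,"yc":83}}}
After op 23 (replace /ch/vst/liv 67): {"ch":{"iw":[22,34,13,31,9,84],"vst":{"liv":67,"x":85},"ym":31},"ll":{},"rij":{"b":44,"os":[48,97,51,87,22],"tqw":[61,52],"wqk":{"n":27,"yc":83}}}
After op 24 (add /rij/wqk/s 39): {"ch":{"iw":[22,34,13,31,9,84],"vst":{"liv":67,"x":85},"ym":31},"ll":{},"rij":{"b":44,"os":[48,97,51,87,22],"tqw":[61,52],"wqk":{"n":27,"s":39,"yc":83}}}
After op 25 (add /hz 69): {"ch":{"iw":[22,34,13,31,9,84],"vst":{"liv":67,"x":85},"ym":31},"hz":69,"ll":{},"rij":{"b":44,"os":[48,97,51,87,22],"tqw":[61,52],"wqk":{"n":27,"s":39,"yc":83}}}
Size at path /ch: 3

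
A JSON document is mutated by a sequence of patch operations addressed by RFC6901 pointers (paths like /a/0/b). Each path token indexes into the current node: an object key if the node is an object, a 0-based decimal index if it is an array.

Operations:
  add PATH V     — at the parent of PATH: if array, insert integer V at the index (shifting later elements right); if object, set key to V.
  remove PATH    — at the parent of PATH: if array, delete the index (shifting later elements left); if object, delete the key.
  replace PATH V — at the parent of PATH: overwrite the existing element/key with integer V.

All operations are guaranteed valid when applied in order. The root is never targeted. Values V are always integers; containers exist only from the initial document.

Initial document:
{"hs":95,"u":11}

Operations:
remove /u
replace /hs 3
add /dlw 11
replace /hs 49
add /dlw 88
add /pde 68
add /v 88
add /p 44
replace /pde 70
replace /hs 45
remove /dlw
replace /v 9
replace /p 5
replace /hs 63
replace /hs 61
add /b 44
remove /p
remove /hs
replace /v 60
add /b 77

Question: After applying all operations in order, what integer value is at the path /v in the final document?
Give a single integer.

Answer: 60

Derivation:
After op 1 (remove /u): {"hs":95}
After op 2 (replace /hs 3): {"hs":3}
After op 3 (add /dlw 11): {"dlw":11,"hs":3}
After op 4 (replace /hs 49): {"dlw":11,"hs":49}
After op 5 (add /dlw 88): {"dlw":88,"hs":49}
After op 6 (add /pde 68): {"dlw":88,"hs":49,"pde":68}
After op 7 (add /v 88): {"dlw":88,"hs":49,"pde":68,"v":88}
After op 8 (add /p 44): {"dlw":88,"hs":49,"p":44,"pde":68,"v":88}
After op 9 (replace /pde 70): {"dlw":88,"hs":49,"p":44,"pde":70,"v":88}
After op 10 (replace /hs 45): {"dlw":88,"hs":45,"p":44,"pde":70,"v":88}
After op 11 (remove /dlw): {"hs":45,"p":44,"pde":70,"v":88}
After op 12 (replace /v 9): {"hs":45,"p":44,"pde":70,"v":9}
After op 13 (replace /p 5): {"hs":45,"p":5,"pde":70,"v":9}
After op 14 (replace /hs 63): {"hs":63,"p":5,"pde":70,"v":9}
After op 15 (replace /hs 61): {"hs":61,"p":5,"pde":70,"v":9}
After op 16 (add /b 44): {"b":44,"hs":61,"p":5,"pde":70,"v":9}
After op 17 (remove /p): {"b":44,"hs":61,"pde":70,"v":9}
After op 18 (remove /hs): {"b":44,"pde":70,"v":9}
After op 19 (replace /v 60): {"b":44,"pde":70,"v":60}
After op 20 (add /b 77): {"b":77,"pde":70,"v":60}
Value at /v: 60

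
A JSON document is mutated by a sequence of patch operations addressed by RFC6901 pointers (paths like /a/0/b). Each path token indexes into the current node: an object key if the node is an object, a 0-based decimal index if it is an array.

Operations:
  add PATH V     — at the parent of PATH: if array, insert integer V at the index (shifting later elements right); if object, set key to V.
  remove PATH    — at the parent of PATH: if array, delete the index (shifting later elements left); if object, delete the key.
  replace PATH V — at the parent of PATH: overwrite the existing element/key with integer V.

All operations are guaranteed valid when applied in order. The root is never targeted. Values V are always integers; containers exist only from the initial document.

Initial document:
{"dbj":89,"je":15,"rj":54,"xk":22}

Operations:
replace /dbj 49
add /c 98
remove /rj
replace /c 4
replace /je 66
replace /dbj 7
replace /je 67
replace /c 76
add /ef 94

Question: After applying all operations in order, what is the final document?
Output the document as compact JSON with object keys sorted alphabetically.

After op 1 (replace /dbj 49): {"dbj":49,"je":15,"rj":54,"xk":22}
After op 2 (add /c 98): {"c":98,"dbj":49,"je":15,"rj":54,"xk":22}
After op 3 (remove /rj): {"c":98,"dbj":49,"je":15,"xk":22}
After op 4 (replace /c 4): {"c":4,"dbj":49,"je":15,"xk":22}
After op 5 (replace /je 66): {"c":4,"dbj":49,"je":66,"xk":22}
After op 6 (replace /dbj 7): {"c":4,"dbj":7,"je":66,"xk":22}
After op 7 (replace /je 67): {"c":4,"dbj":7,"je":67,"xk":22}
After op 8 (replace /c 76): {"c":76,"dbj":7,"je":67,"xk":22}
After op 9 (add /ef 94): {"c":76,"dbj":7,"ef":94,"je":67,"xk":22}

Answer: {"c":76,"dbj":7,"ef":94,"je":67,"xk":22}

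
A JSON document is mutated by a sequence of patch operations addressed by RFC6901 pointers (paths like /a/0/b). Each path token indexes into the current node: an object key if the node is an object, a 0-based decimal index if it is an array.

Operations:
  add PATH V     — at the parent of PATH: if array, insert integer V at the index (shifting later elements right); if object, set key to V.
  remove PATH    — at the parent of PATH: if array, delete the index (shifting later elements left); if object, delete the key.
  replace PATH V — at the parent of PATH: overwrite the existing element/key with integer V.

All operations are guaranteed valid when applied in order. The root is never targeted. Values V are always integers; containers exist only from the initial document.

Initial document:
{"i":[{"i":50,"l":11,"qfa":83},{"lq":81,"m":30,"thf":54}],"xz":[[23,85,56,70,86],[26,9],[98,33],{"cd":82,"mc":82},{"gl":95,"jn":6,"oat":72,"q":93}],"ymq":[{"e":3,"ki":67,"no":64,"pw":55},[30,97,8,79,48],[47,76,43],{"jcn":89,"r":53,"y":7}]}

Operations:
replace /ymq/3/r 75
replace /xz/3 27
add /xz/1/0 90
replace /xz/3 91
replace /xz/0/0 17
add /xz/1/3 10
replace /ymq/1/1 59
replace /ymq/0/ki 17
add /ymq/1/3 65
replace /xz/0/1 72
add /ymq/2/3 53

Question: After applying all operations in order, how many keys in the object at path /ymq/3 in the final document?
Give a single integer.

Answer: 3

Derivation:
After op 1 (replace /ymq/3/r 75): {"i":[{"i":50,"l":11,"qfa":83},{"lq":81,"m":30,"thf":54}],"xz":[[23,85,56,70,86],[26,9],[98,33],{"cd":82,"mc":82},{"gl":95,"jn":6,"oat":72,"q":93}],"ymq":[{"e":3,"ki":67,"no":64,"pw":55},[30,97,8,79,48],[47,76,43],{"jcn":89,"r":75,"y":7}]}
After op 2 (replace /xz/3 27): {"i":[{"i":50,"l":11,"qfa":83},{"lq":81,"m":30,"thf":54}],"xz":[[23,85,56,70,86],[26,9],[98,33],27,{"gl":95,"jn":6,"oat":72,"q":93}],"ymq":[{"e":3,"ki":67,"no":64,"pw":55},[30,97,8,79,48],[47,76,43],{"jcn":89,"r":75,"y":7}]}
After op 3 (add /xz/1/0 90): {"i":[{"i":50,"l":11,"qfa":83},{"lq":81,"m":30,"thf":54}],"xz":[[23,85,56,70,86],[90,26,9],[98,33],27,{"gl":95,"jn":6,"oat":72,"q":93}],"ymq":[{"e":3,"ki":67,"no":64,"pw":55},[30,97,8,79,48],[47,76,43],{"jcn":89,"r":75,"y":7}]}
After op 4 (replace /xz/3 91): {"i":[{"i":50,"l":11,"qfa":83},{"lq":81,"m":30,"thf":54}],"xz":[[23,85,56,70,86],[90,26,9],[98,33],91,{"gl":95,"jn":6,"oat":72,"q":93}],"ymq":[{"e":3,"ki":67,"no":64,"pw":55},[30,97,8,79,48],[47,76,43],{"jcn":89,"r":75,"y":7}]}
After op 5 (replace /xz/0/0 17): {"i":[{"i":50,"l":11,"qfa":83},{"lq":81,"m":30,"thf":54}],"xz":[[17,85,56,70,86],[90,26,9],[98,33],91,{"gl":95,"jn":6,"oat":72,"q":93}],"ymq":[{"e":3,"ki":67,"no":64,"pw":55},[30,97,8,79,48],[47,76,43],{"jcn":89,"r":75,"y":7}]}
After op 6 (add /xz/1/3 10): {"i":[{"i":50,"l":11,"qfa":83},{"lq":81,"m":30,"thf":54}],"xz":[[17,85,56,70,86],[90,26,9,10],[98,33],91,{"gl":95,"jn":6,"oat":72,"q":93}],"ymq":[{"e":3,"ki":67,"no":64,"pw":55},[30,97,8,79,48],[47,76,43],{"jcn":89,"r":75,"y":7}]}
After op 7 (replace /ymq/1/1 59): {"i":[{"i":50,"l":11,"qfa":83},{"lq":81,"m":30,"thf":54}],"xz":[[17,85,56,70,86],[90,26,9,10],[98,33],91,{"gl":95,"jn":6,"oat":72,"q":93}],"ymq":[{"e":3,"ki":67,"no":64,"pw":55},[30,59,8,79,48],[47,76,43],{"jcn":89,"r":75,"y":7}]}
After op 8 (replace /ymq/0/ki 17): {"i":[{"i":50,"l":11,"qfa":83},{"lq":81,"m":30,"thf":54}],"xz":[[17,85,56,70,86],[90,26,9,10],[98,33],91,{"gl":95,"jn":6,"oat":72,"q":93}],"ymq":[{"e":3,"ki":17,"no":64,"pw":55},[30,59,8,79,48],[47,76,43],{"jcn":89,"r":75,"y":7}]}
After op 9 (add /ymq/1/3 65): {"i":[{"i":50,"l":11,"qfa":83},{"lq":81,"m":30,"thf":54}],"xz":[[17,85,56,70,86],[90,26,9,10],[98,33],91,{"gl":95,"jn":6,"oat":72,"q":93}],"ymq":[{"e":3,"ki":17,"no":64,"pw":55},[30,59,8,65,79,48],[47,76,43],{"jcn":89,"r":75,"y":7}]}
After op 10 (replace /xz/0/1 72): {"i":[{"i":50,"l":11,"qfa":83},{"lq":81,"m":30,"thf":54}],"xz":[[17,72,56,70,86],[90,26,9,10],[98,33],91,{"gl":95,"jn":6,"oat":72,"q":93}],"ymq":[{"e":3,"ki":17,"no":64,"pw":55},[30,59,8,65,79,48],[47,76,43],{"jcn":89,"r":75,"y":7}]}
After op 11 (add /ymq/2/3 53): {"i":[{"i":50,"l":11,"qfa":83},{"lq":81,"m":30,"thf":54}],"xz":[[17,72,56,70,86],[90,26,9,10],[98,33],91,{"gl":95,"jn":6,"oat":72,"q":93}],"ymq":[{"e":3,"ki":17,"no":64,"pw":55},[30,59,8,65,79,48],[47,76,43,53],{"jcn":89,"r":75,"y":7}]}
Size at path /ymq/3: 3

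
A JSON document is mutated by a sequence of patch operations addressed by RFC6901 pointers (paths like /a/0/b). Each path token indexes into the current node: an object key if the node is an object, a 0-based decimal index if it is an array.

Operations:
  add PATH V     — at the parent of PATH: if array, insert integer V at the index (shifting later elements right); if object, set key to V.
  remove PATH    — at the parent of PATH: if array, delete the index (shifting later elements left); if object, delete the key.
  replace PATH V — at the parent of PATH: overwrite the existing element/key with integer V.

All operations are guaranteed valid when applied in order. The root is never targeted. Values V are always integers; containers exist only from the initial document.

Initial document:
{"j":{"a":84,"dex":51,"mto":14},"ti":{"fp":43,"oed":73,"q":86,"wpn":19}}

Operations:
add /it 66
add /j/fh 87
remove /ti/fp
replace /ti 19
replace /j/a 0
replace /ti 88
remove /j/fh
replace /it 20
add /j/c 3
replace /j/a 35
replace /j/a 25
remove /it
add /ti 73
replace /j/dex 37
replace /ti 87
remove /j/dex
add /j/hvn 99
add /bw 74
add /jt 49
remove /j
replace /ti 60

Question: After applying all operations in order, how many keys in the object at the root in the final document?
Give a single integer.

Answer: 3

Derivation:
After op 1 (add /it 66): {"it":66,"j":{"a":84,"dex":51,"mto":14},"ti":{"fp":43,"oed":73,"q":86,"wpn":19}}
After op 2 (add /j/fh 87): {"it":66,"j":{"a":84,"dex":51,"fh":87,"mto":14},"ti":{"fp":43,"oed":73,"q":86,"wpn":19}}
After op 3 (remove /ti/fp): {"it":66,"j":{"a":84,"dex":51,"fh":87,"mto":14},"ti":{"oed":73,"q":86,"wpn":19}}
After op 4 (replace /ti 19): {"it":66,"j":{"a":84,"dex":51,"fh":87,"mto":14},"ti":19}
After op 5 (replace /j/a 0): {"it":66,"j":{"a":0,"dex":51,"fh":87,"mto":14},"ti":19}
After op 6 (replace /ti 88): {"it":66,"j":{"a":0,"dex":51,"fh":87,"mto":14},"ti":88}
After op 7 (remove /j/fh): {"it":66,"j":{"a":0,"dex":51,"mto":14},"ti":88}
After op 8 (replace /it 20): {"it":20,"j":{"a":0,"dex":51,"mto":14},"ti":88}
After op 9 (add /j/c 3): {"it":20,"j":{"a":0,"c":3,"dex":51,"mto":14},"ti":88}
After op 10 (replace /j/a 35): {"it":20,"j":{"a":35,"c":3,"dex":51,"mto":14},"ti":88}
After op 11 (replace /j/a 25): {"it":20,"j":{"a":25,"c":3,"dex":51,"mto":14},"ti":88}
After op 12 (remove /it): {"j":{"a":25,"c":3,"dex":51,"mto":14},"ti":88}
After op 13 (add /ti 73): {"j":{"a":25,"c":3,"dex":51,"mto":14},"ti":73}
After op 14 (replace /j/dex 37): {"j":{"a":25,"c":3,"dex":37,"mto":14},"ti":73}
After op 15 (replace /ti 87): {"j":{"a":25,"c":3,"dex":37,"mto":14},"ti":87}
After op 16 (remove /j/dex): {"j":{"a":25,"c":3,"mto":14},"ti":87}
After op 17 (add /j/hvn 99): {"j":{"a":25,"c":3,"hvn":99,"mto":14},"ti":87}
After op 18 (add /bw 74): {"bw":74,"j":{"a":25,"c":3,"hvn":99,"mto":14},"ti":87}
After op 19 (add /jt 49): {"bw":74,"j":{"a":25,"c":3,"hvn":99,"mto":14},"jt":49,"ti":87}
After op 20 (remove /j): {"bw":74,"jt":49,"ti":87}
After op 21 (replace /ti 60): {"bw":74,"jt":49,"ti":60}
Size at the root: 3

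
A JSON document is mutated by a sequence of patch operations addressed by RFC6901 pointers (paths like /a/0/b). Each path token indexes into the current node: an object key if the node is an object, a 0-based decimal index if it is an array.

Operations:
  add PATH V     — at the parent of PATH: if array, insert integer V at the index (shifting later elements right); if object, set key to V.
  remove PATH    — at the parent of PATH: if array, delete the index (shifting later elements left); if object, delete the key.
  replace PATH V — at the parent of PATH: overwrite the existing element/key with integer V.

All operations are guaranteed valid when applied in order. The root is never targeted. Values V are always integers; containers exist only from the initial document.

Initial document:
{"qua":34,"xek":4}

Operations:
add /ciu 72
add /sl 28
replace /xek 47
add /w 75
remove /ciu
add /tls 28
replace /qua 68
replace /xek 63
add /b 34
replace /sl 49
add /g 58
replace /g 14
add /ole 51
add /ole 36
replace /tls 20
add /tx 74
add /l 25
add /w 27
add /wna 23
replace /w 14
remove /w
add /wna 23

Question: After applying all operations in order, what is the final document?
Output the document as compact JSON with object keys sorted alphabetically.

After op 1 (add /ciu 72): {"ciu":72,"qua":34,"xek":4}
After op 2 (add /sl 28): {"ciu":72,"qua":34,"sl":28,"xek":4}
After op 3 (replace /xek 47): {"ciu":72,"qua":34,"sl":28,"xek":47}
After op 4 (add /w 75): {"ciu":72,"qua":34,"sl":28,"w":75,"xek":47}
After op 5 (remove /ciu): {"qua":34,"sl":28,"w":75,"xek":47}
After op 6 (add /tls 28): {"qua":34,"sl":28,"tls":28,"w":75,"xek":47}
After op 7 (replace /qua 68): {"qua":68,"sl":28,"tls":28,"w":75,"xek":47}
After op 8 (replace /xek 63): {"qua":68,"sl":28,"tls":28,"w":75,"xek":63}
After op 9 (add /b 34): {"b":34,"qua":68,"sl":28,"tls":28,"w":75,"xek":63}
After op 10 (replace /sl 49): {"b":34,"qua":68,"sl":49,"tls":28,"w":75,"xek":63}
After op 11 (add /g 58): {"b":34,"g":58,"qua":68,"sl":49,"tls":28,"w":75,"xek":63}
After op 12 (replace /g 14): {"b":34,"g":14,"qua":68,"sl":49,"tls":28,"w":75,"xek":63}
After op 13 (add /ole 51): {"b":34,"g":14,"ole":51,"qua":68,"sl":49,"tls":28,"w":75,"xek":63}
After op 14 (add /ole 36): {"b":34,"g":14,"ole":36,"qua":68,"sl":49,"tls":28,"w":75,"xek":63}
After op 15 (replace /tls 20): {"b":34,"g":14,"ole":36,"qua":68,"sl":49,"tls":20,"w":75,"xek":63}
After op 16 (add /tx 74): {"b":34,"g":14,"ole":36,"qua":68,"sl":49,"tls":20,"tx":74,"w":75,"xek":63}
After op 17 (add /l 25): {"b":34,"g":14,"l":25,"ole":36,"qua":68,"sl":49,"tls":20,"tx":74,"w":75,"xek":63}
After op 18 (add /w 27): {"b":34,"g":14,"l":25,"ole":36,"qua":68,"sl":49,"tls":20,"tx":74,"w":27,"xek":63}
After op 19 (add /wna 23): {"b":34,"g":14,"l":25,"ole":36,"qua":68,"sl":49,"tls":20,"tx":74,"w":27,"wna":23,"xek":63}
After op 20 (replace /w 14): {"b":34,"g":14,"l":25,"ole":36,"qua":68,"sl":49,"tls":20,"tx":74,"w":14,"wna":23,"xek":63}
After op 21 (remove /w): {"b":34,"g":14,"l":25,"ole":36,"qua":68,"sl":49,"tls":20,"tx":74,"wna":23,"xek":63}
After op 22 (add /wna 23): {"b":34,"g":14,"l":25,"ole":36,"qua":68,"sl":49,"tls":20,"tx":74,"wna":23,"xek":63}

Answer: {"b":34,"g":14,"l":25,"ole":36,"qua":68,"sl":49,"tls":20,"tx":74,"wna":23,"xek":63}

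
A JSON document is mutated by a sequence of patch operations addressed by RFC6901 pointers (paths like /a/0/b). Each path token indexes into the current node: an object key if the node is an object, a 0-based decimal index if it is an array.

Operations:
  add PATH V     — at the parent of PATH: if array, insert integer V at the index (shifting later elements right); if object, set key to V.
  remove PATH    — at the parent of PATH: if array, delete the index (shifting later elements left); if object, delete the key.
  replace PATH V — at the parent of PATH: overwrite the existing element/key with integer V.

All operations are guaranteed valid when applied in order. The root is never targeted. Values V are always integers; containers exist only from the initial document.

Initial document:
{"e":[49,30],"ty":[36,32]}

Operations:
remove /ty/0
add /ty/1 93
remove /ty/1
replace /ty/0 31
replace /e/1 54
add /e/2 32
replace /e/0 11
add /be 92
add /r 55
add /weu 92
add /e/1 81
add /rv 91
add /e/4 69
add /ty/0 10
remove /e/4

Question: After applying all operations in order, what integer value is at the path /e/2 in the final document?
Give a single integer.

After op 1 (remove /ty/0): {"e":[49,30],"ty":[32]}
After op 2 (add /ty/1 93): {"e":[49,30],"ty":[32,93]}
After op 3 (remove /ty/1): {"e":[49,30],"ty":[32]}
After op 4 (replace /ty/0 31): {"e":[49,30],"ty":[31]}
After op 5 (replace /e/1 54): {"e":[49,54],"ty":[31]}
After op 6 (add /e/2 32): {"e":[49,54,32],"ty":[31]}
After op 7 (replace /e/0 11): {"e":[11,54,32],"ty":[31]}
After op 8 (add /be 92): {"be":92,"e":[11,54,32],"ty":[31]}
After op 9 (add /r 55): {"be":92,"e":[11,54,32],"r":55,"ty":[31]}
After op 10 (add /weu 92): {"be":92,"e":[11,54,32],"r":55,"ty":[31],"weu":92}
After op 11 (add /e/1 81): {"be":92,"e":[11,81,54,32],"r":55,"ty":[31],"weu":92}
After op 12 (add /rv 91): {"be":92,"e":[11,81,54,32],"r":55,"rv":91,"ty":[31],"weu":92}
After op 13 (add /e/4 69): {"be":92,"e":[11,81,54,32,69],"r":55,"rv":91,"ty":[31],"weu":92}
After op 14 (add /ty/0 10): {"be":92,"e":[11,81,54,32,69],"r":55,"rv":91,"ty":[10,31],"weu":92}
After op 15 (remove /e/4): {"be":92,"e":[11,81,54,32],"r":55,"rv":91,"ty":[10,31],"weu":92}
Value at /e/2: 54

Answer: 54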